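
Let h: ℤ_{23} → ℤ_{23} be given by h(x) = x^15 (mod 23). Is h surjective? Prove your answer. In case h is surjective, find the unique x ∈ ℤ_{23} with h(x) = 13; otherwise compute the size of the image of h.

12

Since 23 is prime, the nonzero elements of ℤ_{23} form a cyclic group of order 22.
As gcd(15, 22) = 1, raising to the 15th power is a bijection on this group: if x_1^15 ≡ x_2^15 then (x_1x_2^{−1})^15 = 1, and the only element of order dividing gcd(15, 22) = 1 is 1, so x_1 = x_2.
With h(0) = 0 this makes h injective on all of ℤ_{23}, hence bijective (finite equal-size domain and codomain). In particular h is surjective.
Since h is surjective, we find the preimage of 13. The inverse of x ↦ x^15 on (ℤ_{23})^× is x ↦ x^3, because 15·3 = 45 = 2·22 + 1 ≡ 1 (mod 22) and x^{22} = 1 for x ≠ 0 (Fermat). So h⁻¹(13) = 13^3 mod 23.
Repeated squaring mod 23: 13^1 ≡ 13, 13^2 ≡ 13² = 169 ≡ 8. Since 3 = 2 + 1, 13^3 ≡ 8·13: 8·13 = 104 ≡ 12. So 13^3 ≡ 12 (mod 23).
Hence h⁻¹(13) = 12.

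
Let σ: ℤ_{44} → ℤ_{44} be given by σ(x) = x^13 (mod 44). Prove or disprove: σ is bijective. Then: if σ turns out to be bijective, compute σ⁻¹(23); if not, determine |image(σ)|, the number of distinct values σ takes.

σ(0) = 0^13 = 0.
σ(22): Repeated squaring mod 44: 22^1 ≡ 22, 22^2 ≡ 22² = 484 ≡ 0, 22^4 ≡ 0² = 0, 22^8 ≡ 0² = 0. Since 13 = 8 + 4 + 1, 22^13 ≡ 0·0·22: 0·0 = 0, then 0·22 = 0. So 22^13 ≡ 0 (mod 44).
So σ(0) = σ(22) = 0 while 0 ≠ 22, hence σ is not injective, hence not bijective.
Since σ is not bijective, we determine |image(σ)|. Computing x^13 mod 44 for each x (by repeated squaring, reducing mod 44 at every step), the values σ(0), σ(1), …, σ(43) are: 0, 1, 8, 27, 20, 37, 40, 35, 28, 25, 32, 11, 12, 41, 16, 31, 4, 29, 24, 39, 36, 21, 0, 23, 8, 5, 20, 15, 40, 13, 28, 3, 32, 33, 12, 19, 16, 9, 4, 7, 24, 17, 36, 43.
The distinct values are {0, 1, 3, 4, 5, 7, 8, 9, 11, 12, 13, 15, 16, 17, 19, 20, 21, 23, 24, 25, 27, 28, 29, 31, 32, 33, 35, 36, 37, 39, 40, 41, 43}; there are 33 of them.

33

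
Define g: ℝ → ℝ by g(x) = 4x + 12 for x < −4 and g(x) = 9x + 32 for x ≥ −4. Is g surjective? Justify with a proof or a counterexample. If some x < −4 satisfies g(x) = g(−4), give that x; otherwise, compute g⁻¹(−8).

-5

Both pieces are strictly increasing (slopes 4 and 9), so each is injective on its own interval.
The left piece maps (−∞, −4) onto (−∞, −4); the right piece maps [−4, ∞) onto [−4, ∞).
These images together cover ℝ, so g is surjective.
Because the two images are disjoint, no x < −4 has g(x) = g(−4), so we compute g⁻¹(−8): −8 lies in (−∞, −4), so solve 4x + 12 = −8: x = (−8 − 12)/4 = −5.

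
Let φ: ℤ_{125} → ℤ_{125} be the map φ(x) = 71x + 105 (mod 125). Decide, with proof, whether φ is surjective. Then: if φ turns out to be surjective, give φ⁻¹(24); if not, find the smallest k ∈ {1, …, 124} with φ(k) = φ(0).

64

Since gcd(71, 125) = 1, 71 is invertible modulo 125. Euclid's algorithm: 125 = 1·71 + 54, 71 = 1·54 + 17, 54 = 3·17 + 3, 17 = 5·3 + 2, 3 = 1·2 + 1; back-substituting gives 1 = 81·71 − 46·125, so 71⁻¹ ≡ 81 (mod 125).
For any y ∈ ℤ_{125}, x = 81(y − 105) mod 125 satisfies φ(x) = 71·81(y − 105) + 105 ≡ y (since 71·81 ≡ 1 mod 125). So every y has a preimage.
Thus φ is surjective.
Since φ is surjective, we compute φ⁻¹(24): solve 71x + 105 ≡ 24 (mod 125), i.e. 71x ≡ 44 (mod 125).
Multiplying by 71⁻¹ = 81 gives x ≡ 81·44 = 3564 = 28·125 + 64 ≡ 64 (mod 125).
Check: φ(64) = 71·64 + 105 = 4649 = 37·125 + 24 ≡ 24 (mod 125).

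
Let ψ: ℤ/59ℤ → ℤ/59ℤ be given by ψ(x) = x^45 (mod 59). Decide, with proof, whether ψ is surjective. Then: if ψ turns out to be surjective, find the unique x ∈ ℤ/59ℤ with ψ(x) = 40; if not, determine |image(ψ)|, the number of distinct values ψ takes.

54

Since 59 is prime, the nonzero elements of ℤ/59ℤ form a cyclic group of order 58.
As gcd(45, 58) = 1, raising to the 45th power is a bijection on this group: if x_1^45 ≡ x_2^45 then (x_1x_2^{−1})^45 = 1, and the only element of order dividing gcd(45, 58) = 1 is 1, so x_1 = x_2.
With ψ(0) = 0 this makes ψ injective on all of ℤ/59ℤ, hence bijective (finite equal-size domain and codomain). In particular ψ is surjective.
Since ψ is surjective, we find the preimage of 40. The inverse of x ↦ x^45 on (ℤ/59ℤ)^× is x ↦ x^49, because 45·49 = 2205 = 38·58 + 1 ≡ 1 (mod 58) and x^{58} = 1 for x ≠ 0 (Fermat). So ψ⁻¹(40) = 40^49 mod 59.
Repeated squaring mod 59: 40^1 ≡ 40, 40^2 ≡ 40² = 1600 ≡ 7, 40^4 ≡ 7² = 49, 40^8 ≡ 49² = 2401 ≡ 41, 40^16 ≡ 41² = 1681 ≡ 29, 40^32 ≡ 29² = 841 ≡ 15. Since 49 = 32 + 16 + 1, 40^49 ≡ 15·29·40: 15·29 = 435 ≡ 22, then 22·40 = 880 ≡ 54. So 40^49 ≡ 54 (mod 59).
Hence ψ⁻¹(40) = 54.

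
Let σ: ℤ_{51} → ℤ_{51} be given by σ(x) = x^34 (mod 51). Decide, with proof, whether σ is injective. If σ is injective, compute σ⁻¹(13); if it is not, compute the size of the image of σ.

18

σ(7): Repeated squaring mod 51: 7^1 ≡ 7, 7^2 ≡ 7² = 49, 7^4 ≡ 49² = 2401 ≡ 4, 7^8 ≡ 4² = 16, 7^16 ≡ 16² = 256 ≡ 1, 7^32 ≡ 1² = 1. Since 34 = 32 + 2, 7^34 ≡ 1·49: 1·49 = 49. So 7^34 ≡ 49 (mod 51).
σ(10): Repeated squaring mod 51: 10^1 ≡ 10, 10^2 ≡ 10² = 100 ≡ 49, 10^4 ≡ 49² = 2401 ≡ 4, 10^8 ≡ 4² = 16, 10^16 ≡ 16² = 256 ≡ 1, 10^32 ≡ 1² = 1. Since 34 = 32 + 2, 10^34 ≡ 1·49: 1·49 = 49. So 10^34 ≡ 49 (mod 51).
So σ(7) = σ(10) = 49 while 7 ≠ 10, hence σ is not injective.
Since σ is not injective, we determine |image(σ)|. Computing x^34 mod 51 for each x (by repeated squaring, reducing mod 51 at every step), the values σ(0), σ(1), …, σ(50) are: 0, 1, 4, 9, 16, 25, 36, 49, 13, 30, 49, 19, 42, 16, 43, 21, 1, 34, 18, 4, 43, 33, 25, 19, 15, 13, 13, 15, 19, 25, 33, 43, 4, 18, 34, 1, 21, 43, 16, 42, 19, 49, 30, 13, 49, 36, 25, 16, 9, 4, 1.
The distinct values are {0, 1, 4, 9, 13, 15, 16, 18, 19, 21, 25, 30, 33, 34, 36, 42, 43, 49}; there are 18 of them.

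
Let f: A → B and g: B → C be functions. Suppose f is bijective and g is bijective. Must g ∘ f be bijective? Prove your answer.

Injectivity: if g(f(x_1)) = g(f(x_2)) then f(x_1) = f(x_2) (g injective) so x_1 = x_2 (f injective).
Surjectivity: for c ∈ C pick b with g(b) = c, then a with f(a) = b; then (g ∘ f)(a) = c.
Therefore g ∘ f is bijective.

bijective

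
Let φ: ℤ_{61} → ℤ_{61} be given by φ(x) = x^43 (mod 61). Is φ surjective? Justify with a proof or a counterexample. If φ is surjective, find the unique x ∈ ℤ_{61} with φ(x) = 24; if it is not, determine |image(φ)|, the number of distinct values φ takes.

Since 61 is prime, the nonzero elements of ℤ_{61} form a cyclic group of order 60.
As gcd(43, 60) = 1, raising to the 43rd power is a bijection on this group: if s^43 ≡ t^43 then (st^{−1})^43 = 1, and the only element of order dividing gcd(43, 60) = 1 is 1, so s = t.
With φ(0) = 0 this makes φ injective on all of ℤ_{61}, hence bijective (finite equal-size domain and codomain). In particular φ is surjective.
Since φ is surjective, we find the preimage of 24. The inverse of x ↦ x^43 on (ℤ_{61})^× is x ↦ x^7, because 43·7 = 301 = 5·60 + 1 ≡ 1 (mod 60) and x^{60} = 1 for x ≠ 0 (Fermat). So φ⁻¹(24) = 24^7 mod 61.
Repeated squaring mod 61: 24^1 ≡ 24, 24^2 ≡ 24² = 576 ≡ 27, 24^4 ≡ 27² = 729 ≡ 58. Since 7 = 4 + 2 + 1, 24^7 ≡ 58·27·24: 58·27 = 1566 ≡ 41, then 41·24 = 984 ≡ 8. So 24^7 ≡ 8 (mod 61).
Hence φ⁻¹(24) = 8.

8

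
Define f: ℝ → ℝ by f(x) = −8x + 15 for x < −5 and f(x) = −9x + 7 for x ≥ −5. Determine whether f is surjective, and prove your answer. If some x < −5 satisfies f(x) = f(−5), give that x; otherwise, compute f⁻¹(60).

-45/8

Both pieces are strictly decreasing (slopes −8 and −9), so each is injective on its own interval.
The left piece maps (−∞, −5) onto (55, ∞); the right piece maps [−5, ∞) onto (−∞, 52].
The union (55, ∞) ∪ (−∞, 52] omits the interval between 55 and 52; in particular 55 has no preimage. So f is not surjective.
Because the two images are disjoint, no x < −5 has f(x) = f(−5), so we compute f⁻¹(60): 60 lies in (55, ∞), so solve −8x + 15 = 60: x = (60 − 15)/(−8) = −45/8.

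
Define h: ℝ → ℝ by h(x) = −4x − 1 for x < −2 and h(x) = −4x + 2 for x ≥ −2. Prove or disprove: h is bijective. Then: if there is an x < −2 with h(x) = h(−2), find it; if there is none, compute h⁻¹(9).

Both pieces are strictly decreasing (slopes −4 and −4), so each is injective on its own interval.
The left piece maps (−∞, −2) onto (7, ∞); the right piece maps [−2, ∞) onto (−∞, 10].
These images overlap. In particular h(−2) = 10 (right piece), and solving −4x − 1 = 10 on the left piece gives x = −11/4 < −2.
So h(−11/4) = h(−2) with −11/4 ≠ −2, and h is not injective, hence not bijective. This x = −11/4 is the requested value below −2.

-11/4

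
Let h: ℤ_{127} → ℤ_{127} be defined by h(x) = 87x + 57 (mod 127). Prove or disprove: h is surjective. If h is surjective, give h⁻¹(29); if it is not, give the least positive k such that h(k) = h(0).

115

Recall that h is surjective if every y in the codomain equals h(x) for some x in the domain.
Since gcd(87, 127) = 1, 87 is invertible modulo 127. Euclid's algorithm: 127 = 1·87 + 40, 87 = 2·40 + 7, 40 = 5·7 + 5, 7 = 1·5 + 2, 5 = 2·2 + 1; back-substituting gives 1 = 73·87 − 50·127, so 87⁻¹ ≡ 73 (mod 127).
Then y ↦ 73(y − 57) is a two-sided inverse to h, so every y ∈ ℤ_{127} has a preimage.
Therefore h is surjective.
Since h is surjective, we compute h⁻¹(29): solve 87x + 57 ≡ 29 (mod 127), i.e. 87x ≡ 99 (mod 127).
Multiplying by 87⁻¹ = 73 gives x ≡ 73·99 = 7227 = 56·127 + 115 ≡ 115 (mod 127).
Check: h(115) = 87·115 + 57 = 10062 = 79·127 + 29 ≡ 29 (mod 127).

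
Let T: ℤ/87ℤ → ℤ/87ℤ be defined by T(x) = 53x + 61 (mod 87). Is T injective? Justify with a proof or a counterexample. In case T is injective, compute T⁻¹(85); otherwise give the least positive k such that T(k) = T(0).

Suppose T(a) = T(b) in ℤ/87ℤ. Then 53a + 61 ≡ 53b + 61 (mod 87), thus 53(a − b) ≡ 0 (mod 87).
Since gcd(53, 87) = 1, 53 is invertible modulo 87, hence a − b ≡ 0 (mod 87), i.e. a = b.
Hence T is injective.
We now compute 53⁻¹ mod 87 explicitly. Euclid's algorithm: 87 = 1·53 + 34, 53 = 1·34 + 19, 34 = 1·19 + 15, 19 = 1·15 + 4, 15 = 3·4 + 3, 4 = 1·3 + 1; back-substituting gives 1 = 23·53 − 14·87, so 53⁻¹ ≡ 23 (mod 87).
Since T is injective, we find T⁻¹(85): we need 53x ≡ 85 − 61 ≡ 24 (mod 87). Using 53⁻¹ = 23: x ≡ 23·24 = 552 = 6·87 + 30, so x = 30.
Check: T(30) = 53·30 + 61 = 1651 = 18·87 + 85 ≡ 85 (mod 87).

30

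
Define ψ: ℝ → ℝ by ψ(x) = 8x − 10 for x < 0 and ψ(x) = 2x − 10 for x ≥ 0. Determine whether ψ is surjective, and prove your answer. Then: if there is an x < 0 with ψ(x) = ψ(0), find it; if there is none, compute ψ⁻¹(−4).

Both pieces are strictly increasing (slopes 8 and 2), so each is injective on its own interval.
The left piece maps (−∞, 0) onto (−∞, −10); the right piece maps [0, ∞) onto [−10, ∞).
These images together cover ℝ, so ψ is surjective.
Because the two images are disjoint, no x < 0 has ψ(x) = ψ(0), so we compute ψ⁻¹(−4): −4 lies in [−10, ∞), so solve 2x − 10 = −4: x = (−4 + 10)/2 = 3.

3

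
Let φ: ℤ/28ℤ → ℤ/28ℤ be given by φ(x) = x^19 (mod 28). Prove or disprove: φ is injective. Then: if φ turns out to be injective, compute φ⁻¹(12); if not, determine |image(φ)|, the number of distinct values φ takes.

φ(0) = 0^19 = 0.
φ(14): Repeated squaring mod 28: 14^1 ≡ 14, 14^2 ≡ 14² = 196 ≡ 0, 14^4 ≡ 0² = 0, 14^8 ≡ 0² = 0, 14^16 ≡ 0² = 0. Since 19 = 16 + 2 + 1, 14^19 ≡ 0·0·14: 0·0 = 0, then 0·14 = 0. So 14^19 ≡ 0 (mod 28).
So φ(0) = φ(14) = 0 while 0 ≠ 14, thus φ is not injective.
Since φ is not injective, we determine |image(φ)|. Computing x^19 mod 28 for each x (by repeated squaring, reducing mod 28 at every step), the values φ(0), φ(1), …, φ(27) are: 0, 1, 16, 3, 4, 5, 20, 7, 8, 9, 24, 11, 12, 13, 0, 15, 16, 17, 4, 19, 20, 21, 8, 23, 24, 25, 12, 27.
The distinct values are {0, 1, 3, 4, 5, 7, 8, 9, 11, 12, 13, 15, 16, 17, 19, 20, 21, 23, 24, 25, 27}; there are 21 of them.

21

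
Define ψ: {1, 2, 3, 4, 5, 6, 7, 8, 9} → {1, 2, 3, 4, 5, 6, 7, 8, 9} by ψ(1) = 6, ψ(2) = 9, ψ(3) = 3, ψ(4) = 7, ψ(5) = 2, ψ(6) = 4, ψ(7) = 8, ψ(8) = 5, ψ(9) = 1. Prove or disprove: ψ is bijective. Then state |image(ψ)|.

9

The values 6, 9, 3, 7, 2, 4, 8, 5, 1 are a permutation of {1, 2, 3, 4, 5, 6, 7, 8, 9}: each element appears exactly once.
So ψ is injective and surjective, hence bijective.
The image of ψ is {1, 2, 3, 4, 5, 6, 7, 8, 9}, which has 9 elements.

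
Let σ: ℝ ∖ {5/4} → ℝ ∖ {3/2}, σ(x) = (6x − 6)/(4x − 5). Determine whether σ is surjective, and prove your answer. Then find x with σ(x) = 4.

7/5

For any y ≠ 3/2, solving y(4x − 5) = 6x − 6 for x gives a well-defined x ≠ 5/4. So σ is surjective.
Solving σ(x) = 4: cross-multiplying gives 6x − 6 = 4(4x − 5), which rearranges to −10x = −14, so x = 7/5.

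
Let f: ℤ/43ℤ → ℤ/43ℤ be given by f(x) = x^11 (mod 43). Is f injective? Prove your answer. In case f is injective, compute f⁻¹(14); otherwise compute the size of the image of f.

Since 43 is prime, the nonzero elements of ℤ/43ℤ form a cyclic group of order 42.
As gcd(11, 42) = 1, raising to the 11th power is a bijection on this group: if u^11 ≡ v^11 then (uv^{−1})^11 = 1, and the only element of order dividing gcd(11, 42) = 1 is 1, so u = v.
With f(0) = 0 this makes f injective on all of ℤ/43ℤ, hence bijective (finite equal-size domain and codomain). In particular f is injective.
Since f is injective, we find the preimage of 14. The inverse of x ↦ x^11 on (ℤ/43ℤ)^× is x ↦ x^23, because 11·23 = 253 = 6·42 + 1 ≡ 1 (mod 42) and x^{42} = 1 for x ≠ 0 (Fermat). So f⁻¹(14) = 14^23 mod 43.
Repeated squaring mod 43: 14^1 ≡ 14, 14^2 ≡ 14² = 196 ≡ 24, 14^4 ≡ 24² = 576 ≡ 17, 14^8 ≡ 17² = 289 ≡ 31, 14^16 ≡ 31² = 961 ≡ 15. Since 23 = 16 + 4 + 2 + 1, 14^23 ≡ 15·17·24·14: 15·17 = 255 ≡ 40, then 40·24 = 960 ≡ 14, then 14·14 = 196 ≡ 24. So 14^23 ≡ 24 (mod 43).
Hence f⁻¹(14) = 24.

24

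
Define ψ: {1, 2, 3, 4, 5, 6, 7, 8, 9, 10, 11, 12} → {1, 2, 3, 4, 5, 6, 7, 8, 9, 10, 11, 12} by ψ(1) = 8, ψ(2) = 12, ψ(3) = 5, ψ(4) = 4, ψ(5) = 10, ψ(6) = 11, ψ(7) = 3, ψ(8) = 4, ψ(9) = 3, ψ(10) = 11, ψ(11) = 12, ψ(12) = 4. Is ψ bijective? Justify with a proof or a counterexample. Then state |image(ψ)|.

ψ(4) = 4 = ψ(8) with 4 ≠ 8, so ψ is not injective, hence not bijective.
The image of ψ is {3, 4, 5, 8, 10, 11, 12}, which has 7 elements.

7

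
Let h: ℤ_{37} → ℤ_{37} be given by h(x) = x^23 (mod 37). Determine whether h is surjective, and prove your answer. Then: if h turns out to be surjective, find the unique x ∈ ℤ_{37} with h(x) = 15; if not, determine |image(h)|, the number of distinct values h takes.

Since 37 is prime, the nonzero elements of ℤ_{37} form a cyclic group of order 36.
As gcd(23, 36) = 1, raising to the 23rd power is a bijection on this group: if a^23 ≡ b^23 then (ab^{−1})^23 = 1, and the only element of order dividing gcd(23, 36) = 1 is 1, so a = b.
With h(0) = 0 this makes h injective on all of ℤ_{37}, hence bijective (finite equal-size domain and codomain). In particular h is surjective.
Since h is surjective, we find the preimage of 15. The inverse of x ↦ x^23 on (ℤ_{37})^× is x ↦ x^11, because 23·11 = 253 = 7·36 + 1 ≡ 1 (mod 36) and x^{36} = 1 for x ≠ 0 (Fermat). So h⁻¹(15) = 15^11 mod 37.
Repeated squaring mod 37: 15^1 ≡ 15, 15^2 ≡ 15² = 225 ≡ 3, 15^4 ≡ 3² = 9, 15^8 ≡ 9² = 81 ≡ 7. Since 11 = 8 + 2 + 1, 15^11 ≡ 7·3·15: 7·3 = 21, then 21·15 = 315 ≡ 19. So 15^11 ≡ 19 (mod 37).
Hence h⁻¹(15) = 19.

19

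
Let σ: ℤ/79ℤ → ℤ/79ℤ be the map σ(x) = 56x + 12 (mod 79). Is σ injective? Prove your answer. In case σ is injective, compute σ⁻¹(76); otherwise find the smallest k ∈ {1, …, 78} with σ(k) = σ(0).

35

Suppose σ(s) = σ(t) in ℤ/79ℤ. Then 56s + 12 ≡ 56t + 12 (mod 79), so 56(s − t) ≡ 0 (mod 79).
Since gcd(56, 79) = 1, 56 is invertible modulo 79, so s − t ≡ 0 (mod 79), i.e. s = t.
Thus σ is injective.
We now compute 56⁻¹ mod 79 explicitly. Euclid's algorithm: 79 = 1·56 + 23, 56 = 2·23 + 10, 23 = 2·10 + 3, 10 = 3·3 + 1; back-substituting gives 1 = 24·56 − 17·79, so 56⁻¹ ≡ 24 (mod 79).
Since σ is injective, we compute σ⁻¹(76): solve 56x + 12 ≡ 76 (mod 79), i.e. 56x ≡ 64 (mod 79).
Multiplying by 56⁻¹ = 24 gives x ≡ 24·64 = 1536 = 19·79 + 35 ≡ 35 (mod 79).
Check: σ(35) = 56·35 + 12 = 1972 = 24·79 + 76 ≡ 76 (mod 79).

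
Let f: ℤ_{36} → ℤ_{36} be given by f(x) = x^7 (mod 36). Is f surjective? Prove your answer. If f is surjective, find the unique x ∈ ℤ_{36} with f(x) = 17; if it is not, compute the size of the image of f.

21

f(0) = 0^7 = 0.
f(6): Repeated squaring mod 36: 6^1 ≡ 6, 6^2 ≡ 6² = 36 ≡ 0, 6^4 ≡ 0² = 0. Since 7 = 4 + 2 + 1, 6^7 ≡ 0·0·6: 0·0 = 0, then 0·6 = 0. So 6^7 ≡ 0 (mod 36).
So f(0) = f(6) = 0 while 0 ≠ 6, so f is not injective.
A non-injective map from the 36-element set ℤ_{36} to itself takes at most 35 distinct values, so it cannot be surjective. Therefore f is not surjective.
Since f is not surjective, we determine |image(f)|. Computing x^7 mod 36 for each x (by repeated squaring, reducing mod 36 at every step), the values f(0), f(1), …, f(35) are: 0, 1, 20, 27, 4, 5, 0, 7, 8, 9, 28, 11, 0, 13, 32, 27, 16, 17, 0, 19, 20, 9, 4, 23, 0, 25, 8, 27, 28, 29, 0, 31, 32, 9, 16, 35.
The distinct values are {0, 1, 4, 5, 7, 8, 9, 11, 13, 16, 17, 19, 20, 23, 25, 27, 28, 29, 31, 32, 35}; there are 21 of them.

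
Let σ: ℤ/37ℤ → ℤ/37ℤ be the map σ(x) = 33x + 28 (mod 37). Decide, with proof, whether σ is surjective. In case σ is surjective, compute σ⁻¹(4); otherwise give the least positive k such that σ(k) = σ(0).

Since gcd(33, 37) = 1, 33 is invertible modulo 37. Euclid's algorithm: 37 = 1·33 + 4, 33 = 8·4 + 1; back-substituting gives 1 = 9·33 − 8·37, so 33⁻¹ ≡ 9 (mod 37).
Then y ↦ 9(y − 28) is a two-sided inverse to σ, so every y ∈ ℤ/37ℤ has a preimage.
Thus σ is surjective.
Since σ is surjective, we find σ⁻¹(4): we need 33x ≡ 4 − 28 ≡ 13 (mod 37). Using 33⁻¹ = 9: x ≡ 9·13 = 117 = 3·37 + 6, so x = 6.
Check: σ(6) = 33·6 + 28 = 226 = 6·37 + 4 ≡ 4 (mod 37).

6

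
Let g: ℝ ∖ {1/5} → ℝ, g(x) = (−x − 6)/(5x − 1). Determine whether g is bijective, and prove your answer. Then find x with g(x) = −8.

If g(x) = −1/5, cross-multiplying gives 5(−x − 6) = −1(5x − 1), which simplifies to −30 = 1 — false.  So −1/5 has no preimage and g is not surjective.
So g is not bijective.
Solving g(x) = −8: cross-multiplying gives −x − 6 = −8(5x − 1), which rearranges to 39x = 14, so x = 14/39.

14/39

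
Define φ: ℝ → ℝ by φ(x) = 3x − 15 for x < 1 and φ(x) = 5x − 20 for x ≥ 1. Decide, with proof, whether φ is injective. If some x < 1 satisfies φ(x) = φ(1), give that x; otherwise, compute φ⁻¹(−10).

Both pieces are strictly increasing (slopes 3 and 5), so each is injective on its own interval.
The left piece maps (−∞, 1) onto (−∞, −12); the right piece maps [1, ∞) onto [−15, ∞).
These images overlap. In particular φ(1) = −15 (right piece), and solving 3x − 15 = −15 on the left piece gives x = 0 < 1.
So φ(0) = φ(1) with 0 ≠ 1, and φ is not injective. This x = 0 is the requested value below 1.

0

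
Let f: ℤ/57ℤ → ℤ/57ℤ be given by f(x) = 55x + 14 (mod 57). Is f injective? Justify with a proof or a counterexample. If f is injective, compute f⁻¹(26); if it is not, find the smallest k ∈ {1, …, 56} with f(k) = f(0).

By definition, f is injective when f(s) = f(t) forces s = t.
Suppose f(s) = f(t) in ℤ/57ℤ. Then 55s + 14 ≡ 55t + 14 (mod 57), hence 55(s − t) ≡ 0 (mod 57).
Since gcd(55, 57) = 1, 55 is invertible modulo 57, thus s − t ≡ 0 (mod 57), i.e. s = t.
Thus f is injective.
We now compute 55⁻¹ mod 57 explicitly. Euclid's algorithm: 57 = 1·55 + 2, 55 = 27·2 + 1; back-substituting gives 1 = 28·55 − 27·57, so 55⁻¹ ≡ 28 (mod 57).
Since f is injective, we compute f⁻¹(26): solve 55x + 14 ≡ 26 (mod 57), i.e. 55x ≡ 12 (mod 57).
Multiplying by 55⁻¹ = 28 gives x ≡ 28·12 = 336 = 5·57 + 51 ≡ 51 (mod 57).
Check: f(51) = 55·51 + 14 = 2819 = 49·57 + 26 ≡ 26 (mod 57).

51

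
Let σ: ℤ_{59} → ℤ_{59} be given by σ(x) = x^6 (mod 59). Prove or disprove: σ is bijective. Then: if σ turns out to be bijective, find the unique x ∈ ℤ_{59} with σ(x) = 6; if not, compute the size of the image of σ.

30

σ(29): Repeated squaring mod 59: 29^1 ≡ 29, 29^2 ≡ 29² = 841 ≡ 15, 29^4 ≡ 15² = 225 ≡ 48. Since 6 = 4 + 2, 29^6 ≡ 48·15: 48·15 = 720 ≡ 12. So 29^6 ≡ 12 (mod 59).
σ(30): Repeated squaring mod 59: 30^1 ≡ 30, 30^2 ≡ 30² = 900 ≡ 15, 30^4 ≡ 15² = 225 ≡ 48. Since 6 = 4 + 2, 30^6 ≡ 48·15: 48·15 = 720 ≡ 12. So 30^6 ≡ 12 (mod 59).
So σ(29) = σ(30) = 12 while 29 ≠ 30, hence σ is not injective, hence not bijective.
Since σ is not bijective, we determine |image(σ)|. Computing x^6 mod 59 for each x (by repeated squaring, reducing mod 59 at every step), the values σ(0), σ(1), …, σ(58) are: 0, 1, 5, 21, 25, 49, 46, 3, 7, 28, 9, 27, 53, 19, 15, 26, 35, 20, 22, 48, 45, 4, 17, 51, 29, 41, 36, 57, 16, 12, 12, 16, 57, 36, 41, 29, 51, 17, 4, 45, 48, 22, 20, 35, 26, 15, 19, 53, 27, 9, 28, 7, 3, 46, 49, 25, 21, 5, 1.
The distinct values are {0, 1, 3, 4, 5, 7, 9, 12, 15, 16, 17, 19, 20, 21, 22, 25, 26, 27, 28, 29, 35, 36, 41, 45, 46, 48, 49, 51, 53, 57}; there are 30 of them.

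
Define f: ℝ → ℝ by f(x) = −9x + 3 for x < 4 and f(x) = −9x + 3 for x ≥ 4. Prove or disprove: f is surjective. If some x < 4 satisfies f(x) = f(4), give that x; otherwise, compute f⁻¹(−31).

Both pieces are strictly decreasing (slopes −9 and −9), so each is injective on its own interval.
The left piece maps (−∞, 4) onto (−33, ∞); the right piece maps [4, ∞) onto (−∞, −33].
These images together cover ℝ, so f is surjective.
Because the two images are disjoint, no x < 4 has f(x) = f(4), so we compute f⁻¹(−31): −31 lies in (−33, ∞), so solve −9x + 3 = −31: x = (−31 − 3)/(−9) = 34/9.

34/9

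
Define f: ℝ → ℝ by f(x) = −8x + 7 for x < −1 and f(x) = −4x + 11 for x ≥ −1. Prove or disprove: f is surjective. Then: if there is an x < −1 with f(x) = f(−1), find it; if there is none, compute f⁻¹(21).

Both pieces are strictly decreasing (slopes −8 and −4), so each is injective on its own interval.
The left piece maps (−∞, −1) onto (15, ∞); the right piece maps [−1, ∞) onto (−∞, 15].
These images together cover ℝ, so f is surjective.
Because the two images are disjoint, no x < −1 has f(x) = f(−1), so we compute f⁻¹(21): 21 lies in (15, ∞), so solve −8x + 7 = 21: x = (21 − 7)/(−8) = −7/4.

-7/4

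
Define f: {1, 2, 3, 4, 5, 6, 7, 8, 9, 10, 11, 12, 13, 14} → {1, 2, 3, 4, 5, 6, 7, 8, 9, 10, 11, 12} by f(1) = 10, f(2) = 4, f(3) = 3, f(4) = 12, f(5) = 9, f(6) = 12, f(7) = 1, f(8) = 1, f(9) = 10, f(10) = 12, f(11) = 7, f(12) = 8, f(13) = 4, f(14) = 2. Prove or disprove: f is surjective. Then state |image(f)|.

No element maps to 5, so f is not surjective.
The image of f is {1, 2, 3, 4, 7, 8, 9, 10, 12}, which has 9 elements.

9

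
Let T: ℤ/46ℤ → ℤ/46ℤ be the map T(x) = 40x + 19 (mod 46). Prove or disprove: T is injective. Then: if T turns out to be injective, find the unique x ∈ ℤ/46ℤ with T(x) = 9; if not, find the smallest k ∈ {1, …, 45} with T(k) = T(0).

We have gcd(40, 46) = 2 > 1. Taking u = 0 and v = 23: T(0) = 19 and T(23) = 40·23 + 19 = 939 ≡ 19 (mod 46).
So T(0) = T(23) while 0 ≠ 23, so T is not injective.
Since T is not injective, we find the least positive k with T(k) = T(0): this means 40k ≡ 0 (mod 46), i.e. 46 ∣ 40k. Since gcd(40, 46) = 2, dividing through by 2 this holds exactly when 23 ∣ 20k, and as gcd(20, 23) = 1, exactly when 23 ∣ k.
The smallest positive such k is 23.

23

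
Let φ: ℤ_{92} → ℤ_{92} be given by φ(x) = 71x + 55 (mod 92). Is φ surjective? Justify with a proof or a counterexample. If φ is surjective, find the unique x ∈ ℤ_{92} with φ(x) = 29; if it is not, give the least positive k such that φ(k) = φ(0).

Since gcd(71, 92) = 1, 71 is invertible modulo 92. Euclid's algorithm: 92 = 1·71 + 21, 71 = 3·21 + 8, 21 = 2·8 + 5, 8 = 1·5 + 3, 5 = 1·3 + 2, 3 = 1·2 + 1; back-substituting gives 1 = 35·71 − 27·92, so 71⁻¹ ≡ 35 (mod 92).
For any y ∈ ℤ_{92}, x = 35(y − 55) mod 92 satisfies φ(x) = 71·35(y − 55) + 55 ≡ y (since 71·35 ≡ 1 mod 92). So every y has a preimage.
Hence φ is surjective.
Since φ is surjective, we find φ⁻¹(29): we need 71x ≡ 29 − 55 ≡ 66 (mod 92). Using 71⁻¹ = 35: x ≡ 35·66 = 2310 = 25·92 + 10, so x = 10.
Check: φ(10) = 71·10 + 55 = 765 = 8·92 + 29 ≡ 29 (mod 92).

10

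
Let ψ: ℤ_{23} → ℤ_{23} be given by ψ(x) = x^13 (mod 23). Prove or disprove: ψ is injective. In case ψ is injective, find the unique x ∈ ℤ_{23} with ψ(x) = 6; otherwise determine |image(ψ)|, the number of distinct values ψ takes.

12

Since 23 is prime, the nonzero elements of ℤ_{23} form a cyclic group of order 22.
As gcd(13, 22) = 1, raising to the 13th power is a bijection on this group: if s^13 ≡ t^13 then (st^{−1})^13 = 1, and the only element of order dividing gcd(13, 22) = 1 is 1, so s = t.
With ψ(0) = 0 this makes ψ injective on all of ℤ_{23}, hence bijective (finite equal-size domain and codomain). In particular ψ is injective.
Since ψ is injective, we find the preimage of 6. The inverse of x ↦ x^13 on (ℤ_{23})^× is x ↦ x^17, because 13·17 = 221 = 10·22 + 1 ≡ 1 (mod 22) and x^{22} = 1 for x ≠ 0 (Fermat). So ψ⁻¹(6) = 6^17 mod 23.
Repeated squaring mod 23: 6^1 ≡ 6, 6^2 ≡ 6² = 36 ≡ 13, 6^4 ≡ 13² = 169 ≡ 8, 6^8 ≡ 8² = 64 ≡ 18, 6^16 ≡ 18² = 324 ≡ 2. Since 17 = 16 + 1, 6^17 ≡ 2·6: 2·6 = 12. So 6^17 ≡ 12 (mod 23).
Hence ψ⁻¹(6) = 12.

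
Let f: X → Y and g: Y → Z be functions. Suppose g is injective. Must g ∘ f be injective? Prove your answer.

not injective

No. Take X = {1, 2}, Y = Z = {1, 2, 3, 4, 5}, f(1) = f(2) = 1, and g = identity (injective).
Then (g ∘ f)(1) = (g ∘ f)(2) = 1 with 1 ≠ 2, so g ∘ f is not injective.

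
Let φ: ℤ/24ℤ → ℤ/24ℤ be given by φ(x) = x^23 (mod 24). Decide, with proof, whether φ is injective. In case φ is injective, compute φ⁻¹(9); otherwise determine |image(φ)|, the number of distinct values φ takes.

φ(0) = 0^23 = 0.
φ(6): Repeated squaring mod 24: 6^1 ≡ 6, 6^2 ≡ 6² = 36 ≡ 12, 6^4 ≡ 12² = 144 ≡ 0, 6^8 ≡ 0² = 0, 6^16 ≡ 0² = 0. Since 23 = 16 + 4 + 2 + 1, 6^23 ≡ 0·0·12·6: 0·0 = 0, then 0·12 = 0, then 0·6 = 0. So 6^23 ≡ 0 (mod 24).
So φ(0) = φ(6) = 0 while 0 ≠ 6, therefore φ is not injective.
Since φ is not injective, we determine |image(φ)|. Computing x^23 mod 24 for each x (by repeated squaring, reducing mod 24 at every step), the values φ(0), φ(1), …, φ(23) are: 0, 1, 8, 3, 16, 5, 0, 7, 8, 9, 16, 11, 0, 13, 8, 15, 16, 17, 0, 19, 8, 21, 16, 23.
The distinct values are {0, 1, 3, 5, 7, 8, 9, 11, 13, 15, 16, 17, 19, 21, 23}; there are 15 of them.

15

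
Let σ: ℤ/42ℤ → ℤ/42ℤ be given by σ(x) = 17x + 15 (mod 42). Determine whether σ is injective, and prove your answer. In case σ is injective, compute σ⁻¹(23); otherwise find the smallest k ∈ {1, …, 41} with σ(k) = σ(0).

Recall: injectivity means: for all u, v in the domain, σ(u) = σ(v) implies u = v.
Suppose σ(u) = σ(v) in ℤ/42ℤ. Then 17u + 15 ≡ 17v + 15 (mod 42), hence 17(u − v) ≡ 0 (mod 42).
Since gcd(17, 42) = 1, 17 is invertible modulo 42, so u − v ≡ 0 (mod 42), i.e. u = v.
So σ is injective.
We now compute 17⁻¹ mod 42 explicitly. Euclid's algorithm: 42 = 2·17 + 8, 17 = 2·8 + 1; back-substituting gives 1 = 5·17 − 2·42, so 17⁻¹ ≡ 5 (mod 42).
Since σ is injective, we find σ⁻¹(23): we need 17x ≡ 23 − 15 ≡ 8 (mod 42). Using 17⁻¹ = 5: x ≡ 5·8 = 40, so x = 40.
Check: σ(40) = 17·40 + 15 = 695 = 16·42 + 23 ≡ 23 (mod 42).

40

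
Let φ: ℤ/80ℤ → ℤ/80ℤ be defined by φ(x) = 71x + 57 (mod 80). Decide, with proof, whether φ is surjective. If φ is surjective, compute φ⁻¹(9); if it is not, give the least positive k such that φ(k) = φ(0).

Since gcd(71, 80) = 1, 71 is invertible modulo 80. Euclid's algorithm: 80 = 1·71 + 9, 71 = 7·9 + 8, 9 = 1·8 + 1; back-substituting gives 1 = 71·71 − 63·80, so 71⁻¹ ≡ 71 (mod 80).
Then y ↦ 71(y − 57) is a two-sided inverse to φ, so every y ∈ ℤ/80ℤ has a preimage.
Therefore φ is surjective.
Since φ is surjective, we compute φ⁻¹(9): solve 71x + 57 ≡ 9 (mod 80), i.e. 71x ≡ 32 (mod 80).
Multiplying by 71⁻¹ = 71 gives x ≡ 71·32 = 2272 = 28·80 + 32 ≡ 32 (mod 80).
Check: φ(32) = 71·32 + 57 = 2329 = 29·80 + 9 ≡ 9 (mod 80).

32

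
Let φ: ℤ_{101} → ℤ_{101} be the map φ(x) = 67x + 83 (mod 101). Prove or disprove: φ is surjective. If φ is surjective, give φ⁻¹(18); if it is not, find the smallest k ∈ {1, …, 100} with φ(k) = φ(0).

94

Since gcd(67, 101) = 1, 67 is invertible modulo 101. Euclid's algorithm: 101 = 1·67 + 34, 67 = 1·34 + 33, 34 = 1·33 + 1; back-substituting gives 1 = 98·67 − 65·101, so 67⁻¹ ≡ 98 (mod 101).
Then y ↦ 98(y − 83) is a two-sided inverse to φ, so every y ∈ ℤ_{101} has a preimage.
Thus φ is surjective.
Since φ is surjective, we find φ⁻¹(18): we need 67x ≡ 18 − 83 ≡ 36 (mod 101). Using 67⁻¹ = 98: x ≡ 98·36 = 3528 = 34·101 + 94, so x = 94.
Check: φ(94) = 67·94 + 83 = 6381 = 63·101 + 18 ≡ 18 (mod 101).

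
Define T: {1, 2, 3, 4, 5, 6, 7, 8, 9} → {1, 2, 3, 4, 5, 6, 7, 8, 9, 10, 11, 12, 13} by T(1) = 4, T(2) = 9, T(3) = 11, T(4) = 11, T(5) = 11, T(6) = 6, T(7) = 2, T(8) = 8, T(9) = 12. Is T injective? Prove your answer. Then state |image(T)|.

T(3) = 11 = T(4) with 3 ≠ 4, so T is not injective.
The image of T is {2, 4, 6, 8, 9, 11, 12}, which has 7 elements.

7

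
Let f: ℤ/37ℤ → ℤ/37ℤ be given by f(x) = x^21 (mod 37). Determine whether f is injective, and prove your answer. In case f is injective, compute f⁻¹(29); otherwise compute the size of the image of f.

13

f(3): Repeated squaring mod 37: 3^1 ≡ 3, 3^2 ≡ 3² = 9, 3^4 ≡ 9² = 81 ≡ 7, 3^8 ≡ 7² = 49 ≡ 12, 3^16 ≡ 12² = 144 ≡ 33. Since 21 = 16 + 4 + 1, 3^21 ≡ 33·7·3: 33·7 = 231 ≡ 9, then 9·3 = 27. So 3^21 ≡ 27 (mod 37).
f(4): Repeated squaring mod 37: 4^1 ≡ 4, 4^2 ≡ 4² = 16, 4^4 ≡ 16² = 256 ≡ 34, 4^8 ≡ 34² = 1156 ≡ 9, 4^16 ≡ 9² = 81 ≡ 7. Since 21 = 16 + 4 + 1, 4^21 ≡ 7·34·4: 7·34 = 238 ≡ 16, then 16·4 = 64 ≡ 27. So 4^21 ≡ 27 (mod 37).
So f(3) = f(4) = 27 while 3 ≠ 4, therefore f is not injective.
Since f is not injective, we determine |image(f)|. Computing x^21 mod 37 for each x (by repeated squaring, reducing mod 37 at every step), the values f(0), f(1), …, f(36) are: 0, 1, 29, 27, 27, 23, 6, 10, 6, 26, 1, 36, 26, 23, 31, 29, 26, 8, 14, 23, 29, 11, 8, 6, 14, 11, 1, 36, 11, 31, 27, 31, 14, 10, 10, 8, 36.
The distinct values are {0, 1, 6, 8, 10, 11, 14, 23, 26, 27, 29, 31, 36}; there are 13 of them.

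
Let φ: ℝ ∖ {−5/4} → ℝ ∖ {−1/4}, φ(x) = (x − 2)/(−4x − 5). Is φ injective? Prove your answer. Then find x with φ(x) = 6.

-28/25

Suppose φ(a) = φ(b). Cross-multiplying: (a − 2)(−4b − 5) = (b − 2)(−4a − 5).
Expanding both sides and cancelling the symmetric terms leaves −13·(a − b) = 0. Since −13 ≠ 0, a = b. Hence φ is injective.
Solving φ(x) = 6: cross-multiplying gives x − 2 = 6(−4x − 5), which rearranges to 25x = −28, so x = −28/25.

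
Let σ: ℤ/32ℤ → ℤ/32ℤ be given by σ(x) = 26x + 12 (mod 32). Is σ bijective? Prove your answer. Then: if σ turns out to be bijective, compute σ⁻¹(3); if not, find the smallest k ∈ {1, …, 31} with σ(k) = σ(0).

We have gcd(26, 32) = 2 > 1. Taking u = 0 and v = 16: σ(0) = 12 and σ(16) = 26·16 + 12 = 428 ≡ 12 (mod 32).
So σ(0) = σ(16) while 0 ≠ 16, hence σ is not injective, hence not bijective.
Since σ is not bijective, we find the least positive k with σ(k) = σ(0): this means 26k ≡ 0 (mod 32), i.e. 32 ∣ 26k. Since gcd(26, 32) = 2, dividing through by 2 this holds exactly when 16 ∣ 13k, and as gcd(13, 16) = 1, exactly when 16 ∣ k.
The smallest positive such k is 16.

16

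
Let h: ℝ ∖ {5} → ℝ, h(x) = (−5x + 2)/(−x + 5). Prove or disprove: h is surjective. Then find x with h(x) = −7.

37/12

If h(x) = 5, cross-multiplying gives −1(−5x + 2) = −5(−x + 5), which simplifies to −2 = −25 — false.  So 5 has no preimage and h is not surjective.
Solving h(x) = −7: cross-multiplying gives −5x + 2 = −7(−x + 5), which rearranges to −12x = −37, so x = 37/12.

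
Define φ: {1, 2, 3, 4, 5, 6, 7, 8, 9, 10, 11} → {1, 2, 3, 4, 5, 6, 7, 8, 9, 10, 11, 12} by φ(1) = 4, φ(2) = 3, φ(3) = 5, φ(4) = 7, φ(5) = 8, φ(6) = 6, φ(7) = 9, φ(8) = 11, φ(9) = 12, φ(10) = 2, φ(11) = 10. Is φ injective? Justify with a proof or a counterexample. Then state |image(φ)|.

11

The values φ(1), …, φ(11) are 4, 3, 5, 7, 8, 6, 9, 11, 12, 2, 10 — all distinct.
So φ(s) = φ(t) only when s = t, and φ is injective.
The image of φ is {2, 3, 4, 5, 6, 7, 8, 9, 10, 11, 12}, which has 11 elements.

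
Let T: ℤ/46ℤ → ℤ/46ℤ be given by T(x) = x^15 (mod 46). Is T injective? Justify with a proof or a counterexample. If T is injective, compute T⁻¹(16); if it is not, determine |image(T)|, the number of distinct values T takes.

Computing x^15 mod 46 for each x (by repeated squaring, reducing mod 46 at every step), the values T(0), T(1), …, T(45) are: 0, 1, 16, 35, 26, 19, 8, 37, 2, 29, 28, 33, 36, 41, 40, 21, 32, 15, 4, 43, 34, 7, 22, 23, 24, 39, 12, 3, 42, 31, 14, 25, 6, 5, 10, 13, 18, 17, 44, 9, 38, 27, 20, 11, 30, 45.
Every element of ℤ/46ℤ appears exactly once in this list, so T is a bijection, and in particular injective.
Since T is injective, we read off the preimage of 16 from the same table: T(2) = 16, so T⁻¹(16) = 2.

2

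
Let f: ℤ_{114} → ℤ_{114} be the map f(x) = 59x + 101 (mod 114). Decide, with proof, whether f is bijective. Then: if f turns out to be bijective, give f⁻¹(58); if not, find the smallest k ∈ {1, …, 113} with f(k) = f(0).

Suppose f(s) = f(t) in ℤ_{114}. Then 59s + 101 ≡ 59t + 101 (mod 114), therefore 59(s − t) ≡ 0 (mod 114).
Since gcd(59, 114) = 1, 59 is invertible modulo 114, hence s − t ≡ 0 (mod 114), i.e. s = t.
We now compute 59⁻¹ mod 114 explicitly. Euclid's algorithm: 114 = 1·59 + 55, 59 = 1·55 + 4, 55 = 13·4 + 3, 4 = 1·3 + 1; back-substituting gives 1 = 29·59 − 15·114, so 59⁻¹ ≡ 29 (mod 114).
For any y ∈ ℤ_{114}, x = 29(y − 101) mod 114 satisfies f(x) = 59·29(y − 101) + 101 ≡ y (since 59·29 ≡ 1 mod 114). So every y has a preimage.
Therefore f is bijective.
Since f is bijective, we find f⁻¹(58): we need 59x ≡ 58 − 101 ≡ 71 (mod 114). Using 59⁻¹ = 29: x ≡ 29·71 = 2059 = 18·114 + 7, so x = 7.
Check: f(7) = 59·7 + 101 = 514 = 4·114 + 58 ≡ 58 (mod 114).

7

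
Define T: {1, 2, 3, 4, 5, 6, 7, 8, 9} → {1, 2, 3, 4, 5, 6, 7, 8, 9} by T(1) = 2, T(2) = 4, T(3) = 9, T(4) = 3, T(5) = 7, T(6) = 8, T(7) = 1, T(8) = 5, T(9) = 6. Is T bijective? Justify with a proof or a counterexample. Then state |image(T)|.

The values 2, 4, 9, 3, 7, 8, 1, 5, 6 are a permutation of {1, 2, 3, 4, 5, 6, 7, 8, 9}: each element appears exactly once.
So T is injective and surjective, hence bijective.
The image of T is {1, 2, 3, 4, 5, 6, 7, 8, 9}, which has 9 elements.

9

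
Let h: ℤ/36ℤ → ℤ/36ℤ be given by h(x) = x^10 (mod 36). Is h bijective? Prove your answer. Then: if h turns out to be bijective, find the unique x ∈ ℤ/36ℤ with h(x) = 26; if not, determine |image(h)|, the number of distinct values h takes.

8

h(0) = 0^10 = 0.
h(6): Repeated squaring mod 36: 6^1 ≡ 6, 6^2 ≡ 6² = 36 ≡ 0, 6^4 ≡ 0² = 0, 6^8 ≡ 0² = 0. Since 10 = 8 + 2, 6^10 ≡ 0·0: 0·0 = 0. So 6^10 ≡ 0 (mod 36).
So h(0) = h(6) = 0 while 0 ≠ 6, thus h is not injective, hence not bijective.
Since h is not bijective, we determine |image(h)|. Computing x^10 mod 36 for each x (by repeated squaring, reducing mod 36 at every step), the values h(0), h(1), …, h(35) are: 0, 1, 16, 9, 4, 13, 0, 25, 28, 9, 28, 25, 0, 13, 4, 9, 16, 1, 0, 1, 16, 9, 4, 13, 0, 25, 28, 9, 28, 25, 0, 13, 4, 9, 16, 1.
The distinct values are {0, 1, 4, 9, 13, 16, 25, 28}; there are 8 of them.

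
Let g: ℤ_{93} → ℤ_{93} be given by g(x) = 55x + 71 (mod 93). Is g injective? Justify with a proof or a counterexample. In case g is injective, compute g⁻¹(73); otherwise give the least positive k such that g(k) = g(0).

If g(s) = g(t), then 55s ≡ 55t (mod 93). Because gcd(55, 93) = 1, we may cancel 55 to get s ≡ t (mod 93).
Thus g is injective.
We now compute 55⁻¹ mod 93 explicitly. Euclid's algorithm: 93 = 1·55 + 38, 55 = 1·38 + 17, 38 = 2·17 + 4, 17 = 4·4 + 1; back-substituting gives 1 = 22·55 − 13·93, so 55⁻¹ ≡ 22 (mod 93).
Since g is injective, we find g⁻¹(73): we need 55x ≡ 73 − 71 ≡ 2 (mod 93). Using 55⁻¹ = 22: x ≡ 22·2 = 44, so x = 44.
Check: g(44) = 55·44 + 71 = 2491 = 26·93 + 73 ≡ 73 (mod 93).

44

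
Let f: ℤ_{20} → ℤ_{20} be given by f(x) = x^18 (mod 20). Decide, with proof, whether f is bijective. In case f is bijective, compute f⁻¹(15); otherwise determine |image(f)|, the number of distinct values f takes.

f(4): Repeated squaring mod 20: 4^1 ≡ 4, 4^2 ≡ 4² = 16, 4^4 ≡ 16² = 256 ≡ 16, 4^8 ≡ 16² = 256 ≡ 16, 4^16 ≡ 16² = 256 ≡ 16. Since 18 = 16 + 2, 4^18 ≡ 16·16: 16·16 = 256 ≡ 16. So 4^18 ≡ 16 (mod 20).
f(6): Repeated squaring mod 20: 6^1 ≡ 6, 6^2 ≡ 6² = 36 ≡ 16, 6^4 ≡ 16² = 256 ≡ 16, 6^8 ≡ 16² = 256 ≡ 16, 6^16 ≡ 16² = 256 ≡ 16. Since 18 = 16 + 2, 6^18 ≡ 16·16: 16·16 = 256 ≡ 16. So 6^18 ≡ 16 (mod 20).
So f(4) = f(6) = 16 while 4 ≠ 6, hence f is not injective, hence not bijective.
Since f is not bijective, we determine |image(f)|. Computing x^18 mod 20 for each x (by repeated squaring, reducing mod 20 at every step), the values f(0), f(1), …, f(19) are: 0, 1, 4, 9, 16, 5, 16, 9, 4, 1, 0, 1, 4, 9, 16, 5, 16, 9, 4, 1.
The distinct values are {0, 1, 4, 5, 9, 16}; there are 6 of them.

6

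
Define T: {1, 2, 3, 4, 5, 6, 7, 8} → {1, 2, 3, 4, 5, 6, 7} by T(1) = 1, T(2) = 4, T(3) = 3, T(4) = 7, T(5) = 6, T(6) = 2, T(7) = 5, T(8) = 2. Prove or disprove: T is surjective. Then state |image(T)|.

Every element of the codomain has a preimage: 1 = T(1), 2 = T(6), 3 = T(3), 4 = T(2), 5 = T(7), 6 = T(5), 7 = T(4).
Therefore T is surjective.
The image of T is {1, 2, 3, 4, 5, 6, 7}, which has 7 elements.

7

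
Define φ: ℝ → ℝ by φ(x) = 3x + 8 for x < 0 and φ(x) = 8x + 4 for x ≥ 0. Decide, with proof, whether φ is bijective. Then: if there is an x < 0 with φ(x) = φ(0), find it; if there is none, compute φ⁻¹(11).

-4/3

Both pieces are strictly increasing (slopes 3 and 8), so each is injective on its own interval.
The left piece maps (−∞, 0) onto (−∞, 8); the right piece maps [0, ∞) onto [4, ∞).
These images overlap. In particular φ(0) = 4 (right piece), and solving 3x + 8 = 4 on the left piece gives x = −4/3 < 0.
So φ(−4/3) = φ(0) with −4/3 ≠ 0, and φ is not injective, hence not bijective. This x = −4/3 is the requested value below 0.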